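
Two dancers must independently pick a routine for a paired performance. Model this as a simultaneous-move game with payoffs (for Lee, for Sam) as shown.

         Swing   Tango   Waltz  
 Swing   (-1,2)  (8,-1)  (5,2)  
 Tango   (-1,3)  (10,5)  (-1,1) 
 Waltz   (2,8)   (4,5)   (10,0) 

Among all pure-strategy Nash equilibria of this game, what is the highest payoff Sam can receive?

Both Tango is a pure NE (Lee: 10 ≥ 8; Sam: 5 ≥ 3). Sam gets 5.
(Waltz, Swing) is a pure NE (Lee: 2 ≥ -1; Sam: 8 ≥ 5). Sam gets 8.
Every other cell has a profitable deviation for at least one player. Highest of {5, 8} is 8.

8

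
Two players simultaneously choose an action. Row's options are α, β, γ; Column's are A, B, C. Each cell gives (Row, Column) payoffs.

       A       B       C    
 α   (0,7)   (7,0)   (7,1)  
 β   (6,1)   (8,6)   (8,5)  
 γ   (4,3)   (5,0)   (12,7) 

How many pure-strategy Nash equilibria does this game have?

(β, B): Row gets 8 (best alternative 7); Column gets 6 (best alternative 5). Neither deviates — NE.
(γ, C): Row gets 12 (best alternative 8); Column gets 7 (best alternative 3). Neither deviates — NE.
(α, A) is not a NE: Row would switch to β (6 > 0).
No other cell survives both best-response checks, so there are 2 pure NE.

2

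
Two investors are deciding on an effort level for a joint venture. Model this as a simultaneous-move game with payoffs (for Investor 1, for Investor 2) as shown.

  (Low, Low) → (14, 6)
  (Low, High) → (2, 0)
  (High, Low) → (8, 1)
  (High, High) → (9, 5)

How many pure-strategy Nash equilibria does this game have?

Both Low: Investor 1 gets 14 (best alternative 8); Investor 2 gets 6 (best alternative 0). Neither deviates — NE.
Both High: Investor 1 gets 9 (best alternative 2); Investor 2 gets 5 (best alternative 1). Neither deviates — NE.
(Low, High) is not a NE: Investor 1 would switch to High (9 > 2).
No other cell survives both best-response checks, so there are 2 pure NE.

2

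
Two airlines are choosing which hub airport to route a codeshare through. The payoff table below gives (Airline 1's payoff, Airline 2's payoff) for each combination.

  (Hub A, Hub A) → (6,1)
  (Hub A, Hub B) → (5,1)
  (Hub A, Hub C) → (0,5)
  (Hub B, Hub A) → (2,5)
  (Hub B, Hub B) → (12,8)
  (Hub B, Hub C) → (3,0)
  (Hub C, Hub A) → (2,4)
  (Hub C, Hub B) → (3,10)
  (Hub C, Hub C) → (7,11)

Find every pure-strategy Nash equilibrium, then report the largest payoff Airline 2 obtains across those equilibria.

11

Both Hub B is a pure NE (Airline 1: 12 ≥ 5; Airline 2: 8 ≥ 5). Airline 2 gets 8.
Both Hub C is a pure NE (Airline 1: 7 ≥ 3; Airline 2: 11 ≥ 10). Airline 2 gets 11.
Every other cell has a profitable deviation for at least one player. Highest of {8, 11} is 11.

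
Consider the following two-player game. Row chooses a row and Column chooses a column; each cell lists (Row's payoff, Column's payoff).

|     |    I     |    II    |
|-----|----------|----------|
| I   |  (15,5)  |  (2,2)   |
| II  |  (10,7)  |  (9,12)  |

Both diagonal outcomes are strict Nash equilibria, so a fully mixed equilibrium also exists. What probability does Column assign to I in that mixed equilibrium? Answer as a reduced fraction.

Column's mix q on I must make Row indifferent between I and II.
Row's payoff from I: 15q + 2(1−q). From II: 10q + 9(1−q).
Set equal: 5q = 7(1−q) → q = 7/12.

7/12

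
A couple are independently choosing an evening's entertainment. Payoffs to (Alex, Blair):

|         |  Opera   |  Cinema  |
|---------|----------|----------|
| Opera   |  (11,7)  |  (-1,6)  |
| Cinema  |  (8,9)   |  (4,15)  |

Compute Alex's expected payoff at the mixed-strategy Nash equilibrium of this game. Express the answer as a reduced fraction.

Blair mixes with probability q on Opera, chosen so Alex is indifferent: 11q + (-1)(1−q) = 8q + 4(1−q) gives q = 5/8.
Alex's expected payoff (from either row, since indifferent) is 11·5/8 + (-1)·3/8 = 13/2.

13/2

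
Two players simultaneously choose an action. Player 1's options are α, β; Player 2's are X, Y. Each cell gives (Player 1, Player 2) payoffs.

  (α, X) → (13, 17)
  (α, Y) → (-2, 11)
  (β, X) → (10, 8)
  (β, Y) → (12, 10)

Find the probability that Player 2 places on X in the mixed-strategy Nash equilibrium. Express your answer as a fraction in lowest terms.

Player 2's mix q on X must make Player 1 indifferent between α and β.
Player 1's payoff from α: 13q + (-2)(1−q). From β: 10q + 12(1−q).
Set equal: 3q = 14(1−q) → q = 14/17.

14/17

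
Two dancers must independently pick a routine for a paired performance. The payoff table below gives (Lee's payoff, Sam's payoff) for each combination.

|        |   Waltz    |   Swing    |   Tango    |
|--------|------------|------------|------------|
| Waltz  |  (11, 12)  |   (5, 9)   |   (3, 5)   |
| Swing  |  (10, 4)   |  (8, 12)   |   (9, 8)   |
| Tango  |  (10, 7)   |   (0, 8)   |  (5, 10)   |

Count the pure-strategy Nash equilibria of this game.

2

Both Waltz: Lee gets 11 (best alternative 10); Sam gets 12 (best alternative 9). Neither deviates — NE.
Both Swing: Lee gets 8 (best alternative 5); Sam gets 12 (best alternative 8). Neither deviates — NE.
Both Tango is not a NE: Lee would switch to Swing (9 > 5).
No other cell survives both best-response checks, so there are 2 pure NE.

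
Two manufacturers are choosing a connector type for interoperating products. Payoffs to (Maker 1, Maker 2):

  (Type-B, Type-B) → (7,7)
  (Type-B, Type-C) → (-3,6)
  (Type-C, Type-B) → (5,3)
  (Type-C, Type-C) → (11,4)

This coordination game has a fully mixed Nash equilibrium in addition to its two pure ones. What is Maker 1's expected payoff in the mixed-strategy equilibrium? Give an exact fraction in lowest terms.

Maker 2 mixes with probability q on Type-B, chosen so Maker 1 is indifferent: 7q + (-3)(1−q) = 5q + 11(1−q) gives q = 7/8.
Maker 1's expected payoff (from either row, since indifferent) is 7·7/8 + (-3)·1/8 = 23/4.

23/4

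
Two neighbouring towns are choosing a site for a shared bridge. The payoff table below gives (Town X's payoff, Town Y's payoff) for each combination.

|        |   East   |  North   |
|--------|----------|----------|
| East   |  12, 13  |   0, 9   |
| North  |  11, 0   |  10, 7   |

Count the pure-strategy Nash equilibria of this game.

Both East: Town X gets 12 (best alternative 11); Town Y gets 13 (best alternative 9). Neither deviates — NE.
Both North: Town X gets 10 (best alternative 0); Town Y gets 7 (best alternative 0). Neither deviates — NE.
(North, East) is not a NE: Town X would switch to East (12 > 11).
No other cell survives both best-response checks, so there are 2 pure NE.

2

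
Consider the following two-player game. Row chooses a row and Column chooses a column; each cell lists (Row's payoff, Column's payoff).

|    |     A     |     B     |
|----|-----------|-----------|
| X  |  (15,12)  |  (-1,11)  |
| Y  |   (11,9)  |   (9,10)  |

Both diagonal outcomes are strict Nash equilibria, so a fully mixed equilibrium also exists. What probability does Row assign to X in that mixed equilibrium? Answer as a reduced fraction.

Row's mix p on X must make Column indifferent between A and B.
Column's payoff from A: 12p + 9(1−p). From B: 11p + 10(1−p).
Set equal: 1p = 1(1−p) → p = 1/2.

1/2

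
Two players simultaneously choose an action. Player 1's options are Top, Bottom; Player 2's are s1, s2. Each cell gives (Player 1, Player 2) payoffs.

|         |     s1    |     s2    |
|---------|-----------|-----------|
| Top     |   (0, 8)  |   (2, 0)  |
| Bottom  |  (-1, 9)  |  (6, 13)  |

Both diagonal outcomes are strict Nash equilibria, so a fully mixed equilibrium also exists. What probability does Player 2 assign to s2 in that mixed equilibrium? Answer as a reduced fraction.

Player 2's mix q on s1 must make Player 1 indifferent between Top and Bottom.
Player 1's payoff from Top: 0q + 2(1−q). From Bottom: (-1)q + 6(1−q).
Set equal: 1q = 4(1−q) → q = 4/5.
Probability on s2 is 1 − 4/5 = 1/5.

1/5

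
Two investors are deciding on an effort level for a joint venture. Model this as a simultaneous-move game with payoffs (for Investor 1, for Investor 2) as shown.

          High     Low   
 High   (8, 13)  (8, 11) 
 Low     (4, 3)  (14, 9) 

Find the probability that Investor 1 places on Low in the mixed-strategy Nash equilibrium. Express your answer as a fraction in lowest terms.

Investor 1's mix p on High must make Investor 2 indifferent between High and Low.
Investor 2's payoff from High: 13p + 3(1−p). From Low: 11p + 9(1−p).
Set equal: 2p = 6(1−p) → p = 6/8 = 3/4.
Probability on Low is 1 − 3/4 = 1/4.

1/4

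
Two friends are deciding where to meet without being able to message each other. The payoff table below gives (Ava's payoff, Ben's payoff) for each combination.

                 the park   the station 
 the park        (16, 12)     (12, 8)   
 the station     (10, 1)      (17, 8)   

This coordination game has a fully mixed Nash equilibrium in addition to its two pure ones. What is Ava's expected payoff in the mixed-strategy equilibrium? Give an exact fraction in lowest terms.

152/11

Ben mixes with probability q on the park, chosen so Ava is indifferent: 16q + 12(1−q) = 10q + 17(1−q) gives q = 5/11.
Ava's expected payoff (from either row, since indifferent) is 16·5/11 + 12·6/11 = 152/11.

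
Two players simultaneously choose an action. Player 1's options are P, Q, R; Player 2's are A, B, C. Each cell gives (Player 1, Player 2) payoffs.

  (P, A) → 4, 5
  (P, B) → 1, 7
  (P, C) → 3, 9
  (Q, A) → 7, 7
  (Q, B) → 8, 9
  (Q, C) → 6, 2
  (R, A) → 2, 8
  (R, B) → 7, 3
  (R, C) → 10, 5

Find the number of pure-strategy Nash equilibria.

1

(Q, B): Player 1 gets 8 (best alternative 7); Player 2 gets 9 (best alternative 7). Neither deviates — NE.
(R, C) is not a NE: Player 2 would switch to A (8 > 5).
No other cell survives both best-response checks, so there is 1 pure NE.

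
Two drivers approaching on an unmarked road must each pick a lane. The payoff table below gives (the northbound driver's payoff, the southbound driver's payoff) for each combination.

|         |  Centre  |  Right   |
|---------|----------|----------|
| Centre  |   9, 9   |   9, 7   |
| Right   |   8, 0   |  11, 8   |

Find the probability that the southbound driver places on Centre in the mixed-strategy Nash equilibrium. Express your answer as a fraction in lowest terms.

2/3

The southbound driver's mix q on Centre must make the northbound driver indifferent between Centre and Right.
The northbound driver's payoff from Centre: 9q + 9(1−q). From Right: 8q + 11(1−q).
Set equal: 1q = 2(1−q) → q = 2/3.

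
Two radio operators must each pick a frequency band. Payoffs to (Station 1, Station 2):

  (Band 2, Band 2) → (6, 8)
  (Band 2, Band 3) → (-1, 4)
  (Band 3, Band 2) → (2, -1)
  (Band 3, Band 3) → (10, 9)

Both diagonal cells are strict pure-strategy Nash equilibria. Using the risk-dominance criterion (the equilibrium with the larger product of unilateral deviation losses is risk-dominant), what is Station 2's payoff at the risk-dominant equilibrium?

9

At both Band 2: Station 1 loses 6 − 2 = 4 by deviating; Station 2 loses 8 − 4 = 4. Product = 4·4 = 16.
At both Band 3: Station 1 loses 10 − (-1) = 11 by deviating; Station 2 loses 9 − (-1) = 10. Product = 11·10 = 110.
110 > 16, so both Band 3 is risk-dominant. Station 2's payoff there is 9.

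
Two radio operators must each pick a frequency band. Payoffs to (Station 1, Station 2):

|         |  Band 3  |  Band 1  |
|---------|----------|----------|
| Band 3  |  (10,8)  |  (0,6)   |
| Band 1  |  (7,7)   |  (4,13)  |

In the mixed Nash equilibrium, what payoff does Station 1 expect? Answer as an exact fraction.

40/7

Station 2 mixes with probability q on Band 3, chosen so Station 1 is indifferent: 10q + 0(1−q) = 7q + 4(1−q) gives q = 4/7.
Station 1's expected payoff (from either row, since indifferent) is 10·4/7 + 0·3/7 = 40/7.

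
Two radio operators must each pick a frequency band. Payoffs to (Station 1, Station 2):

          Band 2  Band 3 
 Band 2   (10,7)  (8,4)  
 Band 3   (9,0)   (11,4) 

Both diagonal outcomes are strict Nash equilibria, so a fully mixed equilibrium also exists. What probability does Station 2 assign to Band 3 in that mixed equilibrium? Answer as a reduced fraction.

Station 2's mix q on Band 2 must make Station 1 indifferent between Band 2 and Band 3.
Station 1's payoff from Band 2: 10q + 8(1−q). From Band 3: 9q + 11(1−q).
Set equal: 1q = 3(1−q) → q = 3/4.
Probability on Band 3 is 1 − 3/4 = 1/4.

1/4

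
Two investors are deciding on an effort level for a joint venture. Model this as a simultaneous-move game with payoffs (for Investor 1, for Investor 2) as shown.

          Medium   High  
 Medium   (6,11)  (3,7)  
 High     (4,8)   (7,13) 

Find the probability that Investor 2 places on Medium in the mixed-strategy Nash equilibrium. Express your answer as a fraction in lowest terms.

2/3

Investor 2's mix q on Medium must make Investor 1 indifferent between Medium and High.
Investor 1's payoff from Medium: 6q + 3(1−q). From High: 4q + 7(1−q).
Set equal: 2q = 4(1−q) → q = 4/6 = 2/3.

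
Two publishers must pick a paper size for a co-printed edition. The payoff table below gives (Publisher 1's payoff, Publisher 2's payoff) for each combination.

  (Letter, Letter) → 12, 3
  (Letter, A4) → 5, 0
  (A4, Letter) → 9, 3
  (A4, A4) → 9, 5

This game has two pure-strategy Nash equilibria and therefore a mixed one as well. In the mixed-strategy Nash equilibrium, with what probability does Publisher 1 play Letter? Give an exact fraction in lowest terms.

2/5

Publisher 1's mix p on Letter must make Publisher 2 indifferent between Letter and A4.
Publisher 2's payoff from Letter: 3p + 3(1−p). From A4: 0p + 5(1−p).
Set equal: 3p = 2(1−p) → p = 2/5.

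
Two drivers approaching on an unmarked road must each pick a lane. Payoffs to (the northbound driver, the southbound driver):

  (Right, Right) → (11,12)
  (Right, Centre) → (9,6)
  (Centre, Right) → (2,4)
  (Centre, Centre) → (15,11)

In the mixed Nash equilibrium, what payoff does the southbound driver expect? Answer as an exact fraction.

The northbound driver mixes with probability p on Right, chosen so the southbound driver is indifferent: 12p + 4(1−p) = 6p + 11(1−p) gives p = 7/13.
The southbound driver's expected payoff is 12·7/13 + 4·6/13 = 108/13.

108/13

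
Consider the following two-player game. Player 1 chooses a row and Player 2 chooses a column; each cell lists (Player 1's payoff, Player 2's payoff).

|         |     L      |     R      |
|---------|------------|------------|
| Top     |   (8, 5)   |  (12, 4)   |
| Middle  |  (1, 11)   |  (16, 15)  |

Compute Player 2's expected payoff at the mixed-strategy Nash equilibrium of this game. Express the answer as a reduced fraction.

Player 1 mixes with probability p on Top, chosen so Player 2 is indifferent: 5p + 11(1−p) = 4p + 15(1−p) gives p = 4/5.
Player 2's expected payoff is 5·4/5 + 11·1/5 = 31/5.

31/5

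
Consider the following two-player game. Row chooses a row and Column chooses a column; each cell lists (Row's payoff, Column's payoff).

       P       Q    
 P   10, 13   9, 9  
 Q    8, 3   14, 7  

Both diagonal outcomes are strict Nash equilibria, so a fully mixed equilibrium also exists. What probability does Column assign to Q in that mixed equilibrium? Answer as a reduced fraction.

Column's mix q on P must make Row indifferent between P and Q.
Row's payoff from P: 10q + 9(1−q). From Q: 8q + 14(1−q).
Set equal: 2q = 5(1−q) → q = 5/7.
Probability on Q is 1 − 5/7 = 2/7.

2/7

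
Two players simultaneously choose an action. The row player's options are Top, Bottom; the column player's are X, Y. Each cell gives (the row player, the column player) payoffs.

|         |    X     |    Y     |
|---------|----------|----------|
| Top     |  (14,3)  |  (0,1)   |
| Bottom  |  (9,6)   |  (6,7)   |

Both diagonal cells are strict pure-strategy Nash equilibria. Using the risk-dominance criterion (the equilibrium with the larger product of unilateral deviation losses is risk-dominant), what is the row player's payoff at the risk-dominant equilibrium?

14

At (Top, X): the row player loses 14 − 9 = 5 by deviating; the column player loses 3 − 1 = 2. Product = 5·2 = 10.
At (Bottom, Y): the row player loses 6 − 0 = 6 by deviating; the column player loses 7 − 6 = 1. Product = 6·1 = 6.
10 > 6, so (Top, X) is risk-dominant. The row player's payoff there is 14.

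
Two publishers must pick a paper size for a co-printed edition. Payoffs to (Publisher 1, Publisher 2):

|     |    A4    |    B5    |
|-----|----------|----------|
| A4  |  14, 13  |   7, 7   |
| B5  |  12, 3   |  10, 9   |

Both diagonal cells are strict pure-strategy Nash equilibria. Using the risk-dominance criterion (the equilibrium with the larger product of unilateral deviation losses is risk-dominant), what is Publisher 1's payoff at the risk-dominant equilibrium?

At both A4: Publisher 1 loses 14 − 12 = 2 by deviating; Publisher 2 loses 13 − 7 = 6. Product = 2·6 = 12.
At both B5: Publisher 1 loses 10 − 7 = 3 by deviating; Publisher 2 loses 9 − 3 = 6. Product = 3·6 = 18.
18 > 12, so both B5 is risk-dominant. Publisher 1's payoff there is 10.

10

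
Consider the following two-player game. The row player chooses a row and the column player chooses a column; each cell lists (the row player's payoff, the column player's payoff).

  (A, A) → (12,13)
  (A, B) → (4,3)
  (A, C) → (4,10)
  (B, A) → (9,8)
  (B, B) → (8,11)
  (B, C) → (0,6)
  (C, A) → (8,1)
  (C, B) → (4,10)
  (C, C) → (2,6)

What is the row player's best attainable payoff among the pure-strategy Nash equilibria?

Both A is a pure NE (the row player: 12 ≥ 9; the column player: 13 ≥ 10). The row player gets 12.
Both B is a pure NE (the row player: 8 ≥ 4; the column player: 11 ≥ 8). The row player gets 8.
Every other cell has a profitable deviation for at least one player. Highest of {12, 8} is 12.

12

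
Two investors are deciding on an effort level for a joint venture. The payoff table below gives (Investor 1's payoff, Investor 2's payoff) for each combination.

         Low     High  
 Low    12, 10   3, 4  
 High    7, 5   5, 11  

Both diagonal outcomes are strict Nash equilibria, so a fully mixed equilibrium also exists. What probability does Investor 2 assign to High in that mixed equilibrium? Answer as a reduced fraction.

5/7

Investor 2's mix q on Low must make Investor 1 indifferent between Low and High.
Investor 1's payoff from Low: 12q + 3(1−q). From High: 7q + 5(1−q).
Set equal: 5q = 2(1−q) → q = 2/7.
Probability on High is 1 − 2/7 = 5/7.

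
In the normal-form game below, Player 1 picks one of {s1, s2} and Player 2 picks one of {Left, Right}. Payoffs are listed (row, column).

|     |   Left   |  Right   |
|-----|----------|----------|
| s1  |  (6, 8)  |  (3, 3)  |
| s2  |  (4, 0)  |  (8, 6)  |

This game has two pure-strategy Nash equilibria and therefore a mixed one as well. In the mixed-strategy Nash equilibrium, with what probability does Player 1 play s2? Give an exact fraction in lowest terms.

Player 1's mix p on s1 must make Player 2 indifferent between Left and Right.
Player 2's payoff from Left: 8p + 0(1−p). From Right: 3p + 6(1−p).
Set equal: 5p = 6(1−p) → p = 6/11.
Probability on s2 is 1 − 6/11 = 5/11.

5/11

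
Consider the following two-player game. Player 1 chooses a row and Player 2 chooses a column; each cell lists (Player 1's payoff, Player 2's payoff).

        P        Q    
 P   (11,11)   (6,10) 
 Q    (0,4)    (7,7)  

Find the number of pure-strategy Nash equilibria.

2

Both P: Player 1 gets 11 (best alternative 0); Player 2 gets 11 (best alternative 10). Neither deviates — NE.
Both Q: Player 1 gets 7 (best alternative 6); Player 2 gets 7 (best alternative 4). Neither deviates — NE.
(P, Q) is not a NE: Player 1 would switch to Q (7 > 6).
No other cell survives both best-response checks, so there are 2 pure NE.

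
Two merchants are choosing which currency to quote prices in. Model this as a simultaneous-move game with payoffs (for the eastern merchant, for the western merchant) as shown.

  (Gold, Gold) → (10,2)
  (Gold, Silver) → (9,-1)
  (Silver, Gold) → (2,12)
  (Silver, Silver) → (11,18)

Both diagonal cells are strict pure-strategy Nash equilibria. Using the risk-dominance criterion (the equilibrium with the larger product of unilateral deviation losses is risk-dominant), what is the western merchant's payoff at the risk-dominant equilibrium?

At both Gold: the eastern merchant loses 10 − 2 = 8 by deviating; the western merchant loses 2 − (-1) = 3. Product = 8·3 = 24.
At both Silver: the eastern merchant loses 11 − 9 = 2 by deviating; the western merchant loses 18 − 12 = 6. Product = 2·6 = 12.
24 > 12, so both Gold is risk-dominant. The western merchant's payoff there is 2.

2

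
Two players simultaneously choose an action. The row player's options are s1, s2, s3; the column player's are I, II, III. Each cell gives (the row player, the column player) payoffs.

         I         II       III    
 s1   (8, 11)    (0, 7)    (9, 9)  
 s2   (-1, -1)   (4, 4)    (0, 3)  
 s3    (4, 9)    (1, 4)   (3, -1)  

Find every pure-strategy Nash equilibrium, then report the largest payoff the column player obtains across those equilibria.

11

(s1, I) is a pure NE (the row player: 8 ≥ 4; the column player: 11 ≥ 9). The column player gets 11.
(s2, II) is a pure NE (the row player: 4 ≥ 1; the column player: 4 ≥ 3). The column player gets 4.
Every other cell has a profitable deviation for at least one player. Highest of {11, 4} is 11.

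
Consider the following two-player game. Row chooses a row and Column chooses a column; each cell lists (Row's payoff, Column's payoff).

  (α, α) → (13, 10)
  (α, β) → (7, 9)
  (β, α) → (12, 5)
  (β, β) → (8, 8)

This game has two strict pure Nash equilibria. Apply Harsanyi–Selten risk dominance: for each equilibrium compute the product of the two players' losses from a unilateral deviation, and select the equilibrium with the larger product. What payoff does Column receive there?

8

At both α: Row loses 13 − 12 = 1 by deviating; Column loses 10 − 9 = 1. Product = 1·1 = 1.
At both β: Row loses 8 − 7 = 1 by deviating; Column loses 8 − 5 = 3. Product = 1·3 = 3.
3 > 1, so both β is risk-dominant. Column's payoff there is 8.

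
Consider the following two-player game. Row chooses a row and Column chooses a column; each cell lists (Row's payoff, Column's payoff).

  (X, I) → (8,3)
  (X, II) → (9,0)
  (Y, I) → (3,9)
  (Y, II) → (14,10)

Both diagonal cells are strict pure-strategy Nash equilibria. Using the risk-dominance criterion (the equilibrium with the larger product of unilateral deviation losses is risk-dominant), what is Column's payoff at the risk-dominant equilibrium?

3

At (X, I): Row loses 8 − 3 = 5 by deviating; Column loses 3 − 0 = 3. Product = 5·3 = 15.
At (Y, II): Row loses 14 − 9 = 5 by deviating; Column loses 10 − 9 = 1. Product = 5·1 = 5.
15 > 5, so (X, I) is risk-dominant. Column's payoff there is 3.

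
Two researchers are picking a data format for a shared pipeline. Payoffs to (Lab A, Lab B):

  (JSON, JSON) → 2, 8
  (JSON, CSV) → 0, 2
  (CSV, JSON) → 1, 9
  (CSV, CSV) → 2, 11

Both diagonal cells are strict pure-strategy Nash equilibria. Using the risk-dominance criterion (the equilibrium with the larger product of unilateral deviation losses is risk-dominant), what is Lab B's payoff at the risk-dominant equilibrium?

8

At both JSON: Lab A loses 2 − 1 = 1 by deviating; Lab B loses 8 − 2 = 6. Product = 1·6 = 6.
At both CSV: Lab A loses 2 − 0 = 2 by deviating; Lab B loses 11 − 9 = 2. Product = 2·2 = 4.
6 > 4, so both JSON is risk-dominant. Lab B's payoff there is 8.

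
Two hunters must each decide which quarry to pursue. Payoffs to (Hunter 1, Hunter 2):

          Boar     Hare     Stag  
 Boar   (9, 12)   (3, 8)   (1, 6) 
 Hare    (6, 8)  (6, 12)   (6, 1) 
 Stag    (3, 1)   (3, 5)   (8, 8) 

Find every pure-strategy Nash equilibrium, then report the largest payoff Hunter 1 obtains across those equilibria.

9

Both Boar is a pure NE (Hunter 1: 9 ≥ 6; Hunter 2: 12 ≥ 8). Hunter 1 gets 9.
Both Hare is a pure NE (Hunter 1: 6 ≥ 3; Hunter 2: 12 ≥ 8). Hunter 1 gets 6.
Both Stag is a pure NE (Hunter 1: 8 ≥ 6; Hunter 2: 8 ≥ 5). Hunter 1 gets 8.
Every other cell has a profitable deviation for at least one player. Highest of {9, 6, 8} is 9.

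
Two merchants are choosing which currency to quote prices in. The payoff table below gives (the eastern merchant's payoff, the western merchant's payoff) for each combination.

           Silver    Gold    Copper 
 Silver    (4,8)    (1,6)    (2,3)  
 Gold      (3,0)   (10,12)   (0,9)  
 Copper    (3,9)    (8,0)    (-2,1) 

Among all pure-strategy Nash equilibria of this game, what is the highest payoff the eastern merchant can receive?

10

Both Silver is a pure NE (the eastern merchant: 4 ≥ 3; the western merchant: 8 ≥ 6). The eastern merchant gets 4.
Both Gold is a pure NE (the eastern merchant: 10 ≥ 8; the western merchant: 12 ≥ 9). The eastern merchant gets 10.
Every other cell has a profitable deviation for at least one player. Highest of {4, 10} is 10.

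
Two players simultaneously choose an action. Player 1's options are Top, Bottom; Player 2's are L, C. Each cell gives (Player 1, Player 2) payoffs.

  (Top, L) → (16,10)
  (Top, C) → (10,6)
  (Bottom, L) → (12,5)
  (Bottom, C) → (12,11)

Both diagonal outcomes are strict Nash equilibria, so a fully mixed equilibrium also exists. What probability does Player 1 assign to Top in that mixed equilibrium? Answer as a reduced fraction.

3/5

Player 1's mix p on Top must make Player 2 indifferent between L and C.
Player 2's payoff from L: 10p + 5(1−p). From C: 6p + 11(1−p).
Set equal: 4p = 6(1−p) → p = 6/10 = 3/5.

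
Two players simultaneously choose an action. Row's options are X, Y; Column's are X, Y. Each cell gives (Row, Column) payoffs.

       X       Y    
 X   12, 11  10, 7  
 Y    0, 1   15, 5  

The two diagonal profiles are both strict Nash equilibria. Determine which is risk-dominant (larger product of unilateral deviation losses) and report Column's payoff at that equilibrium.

At both X: Row loses 12 − 0 = 12 by deviating; Column loses 11 − 7 = 4. Product = 12·4 = 48.
At both Y: Row loses 15 − 10 = 5 by deviating; Column loses 5 − 1 = 4. Product = 5·4 = 20.
48 > 20, so both X is risk-dominant. Column's payoff there is 11.

11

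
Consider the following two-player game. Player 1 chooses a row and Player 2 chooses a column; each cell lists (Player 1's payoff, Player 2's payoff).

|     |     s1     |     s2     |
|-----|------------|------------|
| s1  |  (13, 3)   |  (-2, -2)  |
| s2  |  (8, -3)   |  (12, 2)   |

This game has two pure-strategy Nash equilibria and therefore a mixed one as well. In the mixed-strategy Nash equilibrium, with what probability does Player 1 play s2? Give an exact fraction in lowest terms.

Player 1's mix p on s1 must make Player 2 indifferent between s1 and s2.
Player 2's payoff from s1: 3p + (-3)(1−p). From s2: (-2)p + 2(1−p).
Set equal: 5p = 5(1−p) → p = 5/10 = 1/2.
Probability on s2 is 1 − 1/2 = 1/2.

1/2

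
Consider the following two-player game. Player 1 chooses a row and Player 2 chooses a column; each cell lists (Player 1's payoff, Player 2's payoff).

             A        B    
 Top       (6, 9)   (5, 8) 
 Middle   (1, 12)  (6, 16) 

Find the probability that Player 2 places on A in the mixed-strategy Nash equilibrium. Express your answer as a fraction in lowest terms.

1/6

Player 2's mix q on A must make Player 1 indifferent between Top and Middle.
Player 1's payoff from Top: 6q + 5(1−q). From Middle: 1q + 6(1−q).
Set equal: 5q = 1(1−q) → q = 1/6.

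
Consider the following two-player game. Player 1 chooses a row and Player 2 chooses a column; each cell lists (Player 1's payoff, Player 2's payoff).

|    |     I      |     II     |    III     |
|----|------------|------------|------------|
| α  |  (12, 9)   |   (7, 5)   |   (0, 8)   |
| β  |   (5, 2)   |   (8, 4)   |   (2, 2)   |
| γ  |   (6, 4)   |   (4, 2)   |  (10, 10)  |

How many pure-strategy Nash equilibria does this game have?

(α, I): Player 1 gets 12 (best alternative 6); Player 2 gets 9 (best alternative 8). Neither deviates — NE.
(β, II): Player 1 gets 8 (best alternative 7); Player 2 gets 4 (best alternative 2). Neither deviates — NE.
(γ, III): Player 1 gets 10 (best alternative 2); Player 2 gets 10 (best alternative 4). Neither deviates — NE.
(β, I) is not a NE: Player 1 would switch to α (12 > 5).
No other cell survives both best-response checks, so there are 3 pure NE.

3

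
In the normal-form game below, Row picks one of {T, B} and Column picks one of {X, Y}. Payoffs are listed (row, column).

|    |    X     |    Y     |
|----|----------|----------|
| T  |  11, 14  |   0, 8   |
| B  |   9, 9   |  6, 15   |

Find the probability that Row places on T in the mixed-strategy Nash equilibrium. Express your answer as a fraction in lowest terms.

1/2

Row's mix p on T must make Column indifferent between X and Y.
Column's payoff from X: 14p + 9(1−p). From Y: 8p + 15(1−p).
Set equal: 6p = 6(1−p) → p = 6/12 = 1/2.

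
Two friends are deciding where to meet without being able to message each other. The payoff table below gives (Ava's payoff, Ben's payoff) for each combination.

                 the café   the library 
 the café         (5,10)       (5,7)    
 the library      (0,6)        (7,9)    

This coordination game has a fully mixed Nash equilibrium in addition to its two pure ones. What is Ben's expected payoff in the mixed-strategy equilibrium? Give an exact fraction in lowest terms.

8

Ava mixes with probability p on the café, chosen so Ben is indifferent: 10p + 6(1−p) = 7p + 9(1−p) gives p = 1/2.
Ben's expected payoff is 10·1/2 + 6·1/2 = 8.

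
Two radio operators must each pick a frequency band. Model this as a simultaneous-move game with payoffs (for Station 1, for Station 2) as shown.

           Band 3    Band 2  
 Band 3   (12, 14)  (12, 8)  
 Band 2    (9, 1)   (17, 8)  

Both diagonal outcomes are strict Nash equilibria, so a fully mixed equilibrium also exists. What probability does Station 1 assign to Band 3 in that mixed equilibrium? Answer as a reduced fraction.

Station 1's mix p on Band 3 must make Station 2 indifferent between Band 3 and Band 2.
Station 2's payoff from Band 3: 14p + 1(1−p). From Band 2: 8p + 8(1−p).
Set equal: 6p = 7(1−p) → p = 7/13.

7/13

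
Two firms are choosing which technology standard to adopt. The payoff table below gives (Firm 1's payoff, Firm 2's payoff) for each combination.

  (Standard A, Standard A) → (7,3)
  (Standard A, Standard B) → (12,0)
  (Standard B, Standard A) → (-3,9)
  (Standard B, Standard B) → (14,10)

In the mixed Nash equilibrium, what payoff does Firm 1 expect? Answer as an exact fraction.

67/6

Firm 2 mixes with probability q on Standard A, chosen so Firm 1 is indifferent: 7q + 12(1−q) = (-3)q + 14(1−q) gives q = 1/6.
Firm 1's expected payoff (from either row, since indifferent) is 7·1/6 + 12·5/6 = 67/6.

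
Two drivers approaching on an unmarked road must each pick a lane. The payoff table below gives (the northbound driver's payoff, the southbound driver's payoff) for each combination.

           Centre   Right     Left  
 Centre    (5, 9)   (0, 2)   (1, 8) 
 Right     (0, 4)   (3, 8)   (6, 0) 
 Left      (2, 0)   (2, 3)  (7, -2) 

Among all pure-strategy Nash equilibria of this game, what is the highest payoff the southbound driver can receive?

Both Centre is a pure NE (the northbound driver: 5 ≥ 2; the southbound driver: 9 ≥ 8). The southbound driver gets 9.
Both Right is a pure NE (the northbound driver: 3 ≥ 2; the southbound driver: 8 ≥ 4). The southbound driver gets 8.
Every other cell has a profitable deviation for at least one player. Highest of {9, 8} is 9.

9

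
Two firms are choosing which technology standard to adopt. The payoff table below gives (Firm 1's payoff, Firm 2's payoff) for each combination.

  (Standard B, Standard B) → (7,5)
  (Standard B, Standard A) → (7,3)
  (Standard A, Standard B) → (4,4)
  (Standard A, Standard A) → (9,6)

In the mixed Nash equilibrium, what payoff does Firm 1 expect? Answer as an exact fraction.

7

Firm 2 mixes with probability q on Standard B, chosen so Firm 1 is indifferent: 7q + 7(1−q) = 4q + 9(1−q) gives q = 2/5.
Firm 1's expected payoff (from either row, since indifferent) is 7·2/5 + 7·3/5 = 7.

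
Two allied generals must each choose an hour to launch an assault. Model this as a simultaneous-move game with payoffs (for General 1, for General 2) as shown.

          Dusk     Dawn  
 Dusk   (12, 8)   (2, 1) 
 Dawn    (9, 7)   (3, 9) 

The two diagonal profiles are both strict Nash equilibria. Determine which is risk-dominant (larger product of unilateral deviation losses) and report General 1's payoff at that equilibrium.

At both Dusk: General 1 loses 12 − 9 = 3 by deviating; General 2 loses 8 − 1 = 7. Product = 3·7 = 21.
At both Dawn: General 1 loses 3 − 2 = 1 by deviating; General 2 loses 9 − 7 = 2. Product = 1·2 = 2.
21 > 2, so both Dusk is risk-dominant. General 1's payoff there is 12.

12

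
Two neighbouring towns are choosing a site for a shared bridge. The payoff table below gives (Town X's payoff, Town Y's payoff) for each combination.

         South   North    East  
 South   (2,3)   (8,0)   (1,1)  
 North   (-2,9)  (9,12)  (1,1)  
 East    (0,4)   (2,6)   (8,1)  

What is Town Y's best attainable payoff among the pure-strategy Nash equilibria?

12

Both South is a pure NE (Town X: 2 ≥ 0; Town Y: 3 ≥ 1). Town Y gets 3.
Both North is a pure NE (Town X: 9 ≥ 8; Town Y: 12 ≥ 9). Town Y gets 12.
Every other cell has a profitable deviation for at least one player. Highest of {3, 12} is 12.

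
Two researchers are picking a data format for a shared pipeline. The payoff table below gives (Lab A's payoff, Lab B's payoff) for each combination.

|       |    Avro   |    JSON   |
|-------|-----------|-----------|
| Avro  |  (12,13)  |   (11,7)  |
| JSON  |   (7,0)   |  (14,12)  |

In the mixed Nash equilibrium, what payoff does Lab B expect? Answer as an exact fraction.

26/3

Lab A mixes with probability p on Avro, chosen so Lab B is indifferent: 13p + 0(1−p) = 7p + 12(1−p) gives p = 2/3.
Lab B's expected payoff is 13·2/3 + 0·1/3 = 26/3.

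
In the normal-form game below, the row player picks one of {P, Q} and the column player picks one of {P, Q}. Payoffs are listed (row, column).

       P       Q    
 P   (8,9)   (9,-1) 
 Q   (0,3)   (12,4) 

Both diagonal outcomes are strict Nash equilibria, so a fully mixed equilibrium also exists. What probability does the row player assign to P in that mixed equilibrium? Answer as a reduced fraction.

1/11

The row player's mix p on P must make the column player indifferent between P and Q.
The column player's payoff from P: 9p + 3(1−p). From Q: (-1)p + 4(1−p).
Set equal: 10p = 1(1−p) → p = 1/11.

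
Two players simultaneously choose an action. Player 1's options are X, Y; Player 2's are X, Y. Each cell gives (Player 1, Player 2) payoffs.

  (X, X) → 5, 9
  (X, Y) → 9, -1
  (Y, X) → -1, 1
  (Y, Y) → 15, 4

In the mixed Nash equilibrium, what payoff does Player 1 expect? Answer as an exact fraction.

7

Player 2 mixes with probability q on X, chosen so Player 1 is indifferent: 5q + 9(1−q) = (-1)q + 15(1−q) gives q = 1/2.
Player 1's expected payoff (from either row, since indifferent) is 5·1/2 + 9·1/2 = 7.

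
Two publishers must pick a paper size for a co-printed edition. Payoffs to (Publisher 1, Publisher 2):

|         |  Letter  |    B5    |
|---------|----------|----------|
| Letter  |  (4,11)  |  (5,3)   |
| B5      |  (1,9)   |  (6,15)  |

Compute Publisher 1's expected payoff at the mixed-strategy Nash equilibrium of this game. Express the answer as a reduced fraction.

Publisher 2 mixes with probability q on Letter, chosen so Publisher 1 is indifferent: 4q + 5(1−q) = 1q + 6(1−q) gives q = 1/4.
Publisher 1's expected payoff (from either row, since indifferent) is 4·1/4 + 5·3/4 = 19/4.

19/4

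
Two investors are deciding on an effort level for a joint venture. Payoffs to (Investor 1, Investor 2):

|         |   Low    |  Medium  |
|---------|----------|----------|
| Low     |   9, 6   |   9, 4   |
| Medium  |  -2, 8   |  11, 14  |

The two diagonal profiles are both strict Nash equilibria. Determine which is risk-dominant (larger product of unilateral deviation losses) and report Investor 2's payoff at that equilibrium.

At both Low: Investor 1 loses 9 − (-2) = 11 by deviating; Investor 2 loses 6 − 4 = 2. Product = 11·2 = 22.
At both Medium: Investor 1 loses 11 − 9 = 2 by deviating; Investor 2 loses 14 − 8 = 6. Product = 2·6 = 12.
22 > 12, so both Low is risk-dominant. Investor 2's payoff there is 6.

6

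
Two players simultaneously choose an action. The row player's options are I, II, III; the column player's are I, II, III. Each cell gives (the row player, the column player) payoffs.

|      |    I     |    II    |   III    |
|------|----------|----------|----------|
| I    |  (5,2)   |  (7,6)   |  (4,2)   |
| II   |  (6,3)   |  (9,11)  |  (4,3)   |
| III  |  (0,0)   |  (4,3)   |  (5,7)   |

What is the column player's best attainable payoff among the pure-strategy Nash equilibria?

Both II is a pure NE (the row player: 9 ≥ 7; the column player: 11 ≥ 3). The column player gets 11.
Both III is a pure NE (the row player: 5 ≥ 4; the column player: 7 ≥ 3). The column player gets 7.
Every other cell has a profitable deviation for at least one player. Highest of {11, 7} is 11.

11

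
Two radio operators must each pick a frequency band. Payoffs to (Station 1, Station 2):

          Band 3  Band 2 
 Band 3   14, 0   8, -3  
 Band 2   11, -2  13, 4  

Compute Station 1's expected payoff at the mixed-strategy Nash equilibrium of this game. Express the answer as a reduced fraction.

47/4

Station 2 mixes with probability q on Band 3, chosen so Station 1 is indifferent: 14q + 8(1−q) = 11q + 13(1−q) gives q = 5/8.
Station 1's expected payoff (from either row, since indifferent) is 14·5/8 + 8·3/8 = 47/4.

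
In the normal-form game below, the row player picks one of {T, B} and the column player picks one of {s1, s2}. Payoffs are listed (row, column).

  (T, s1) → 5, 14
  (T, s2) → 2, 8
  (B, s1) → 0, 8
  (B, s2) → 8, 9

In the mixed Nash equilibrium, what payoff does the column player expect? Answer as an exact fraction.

The row player mixes with probability p on T, chosen so the column player is indifferent: 14p + 8(1−p) = 8p + 9(1−p) gives p = 1/7.
The column player's expected payoff is 14·1/7 + 8·6/7 = 62/7.

62/7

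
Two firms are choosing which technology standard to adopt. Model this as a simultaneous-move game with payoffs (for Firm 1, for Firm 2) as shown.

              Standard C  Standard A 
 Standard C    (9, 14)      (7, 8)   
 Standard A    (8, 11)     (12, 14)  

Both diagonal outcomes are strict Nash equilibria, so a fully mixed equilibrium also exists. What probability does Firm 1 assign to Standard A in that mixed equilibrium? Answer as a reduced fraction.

2/3

Firm 1's mix p on Standard C must make Firm 2 indifferent between Standard C and Standard A.
Firm 2's payoff from Standard C: 14p + 11(1−p). From Standard A: 8p + 14(1−p).
Set equal: 6p = 3(1−p) → p = 3/9 = 1/3.
Probability on Standard A is 1 − 1/3 = 2/3.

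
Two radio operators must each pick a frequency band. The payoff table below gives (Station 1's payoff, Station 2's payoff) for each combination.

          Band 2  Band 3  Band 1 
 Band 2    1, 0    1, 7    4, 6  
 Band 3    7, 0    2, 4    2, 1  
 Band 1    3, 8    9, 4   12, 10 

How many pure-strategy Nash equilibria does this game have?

Both Band 1: Station 1 gets 12 (best alternative 4); Station 2 gets 10 (best alternative 8). Neither deviates — NE.
Both Band 3 is not a NE: Station 1 would switch to Band 1 (9 > 2).
No other cell survives both best-response checks, so there is 1 pure NE.

1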